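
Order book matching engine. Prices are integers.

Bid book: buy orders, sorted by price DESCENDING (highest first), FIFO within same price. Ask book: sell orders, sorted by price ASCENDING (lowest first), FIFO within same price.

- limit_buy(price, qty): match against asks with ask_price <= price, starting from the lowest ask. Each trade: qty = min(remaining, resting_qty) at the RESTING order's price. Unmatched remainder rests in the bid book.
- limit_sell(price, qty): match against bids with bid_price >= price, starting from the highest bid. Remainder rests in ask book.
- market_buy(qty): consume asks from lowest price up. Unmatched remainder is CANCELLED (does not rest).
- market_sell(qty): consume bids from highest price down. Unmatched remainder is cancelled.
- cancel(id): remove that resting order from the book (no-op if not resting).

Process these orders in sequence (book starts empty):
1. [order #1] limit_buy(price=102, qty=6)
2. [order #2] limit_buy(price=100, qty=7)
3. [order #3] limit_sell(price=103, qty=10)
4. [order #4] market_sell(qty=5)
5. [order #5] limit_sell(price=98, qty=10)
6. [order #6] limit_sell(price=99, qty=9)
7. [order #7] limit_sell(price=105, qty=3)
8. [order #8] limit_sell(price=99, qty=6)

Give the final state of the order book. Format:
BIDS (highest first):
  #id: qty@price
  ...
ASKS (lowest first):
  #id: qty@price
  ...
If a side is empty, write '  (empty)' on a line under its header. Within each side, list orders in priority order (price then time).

Answer: BIDS (highest first):
  (empty)
ASKS (lowest first):
  #5: 2@98
  #6: 9@99
  #8: 6@99
  #3: 10@103
  #7: 3@105

Derivation:
After op 1 [order #1] limit_buy(price=102, qty=6): fills=none; bids=[#1:6@102] asks=[-]
After op 2 [order #2] limit_buy(price=100, qty=7): fills=none; bids=[#1:6@102 #2:7@100] asks=[-]
After op 3 [order #3] limit_sell(price=103, qty=10): fills=none; bids=[#1:6@102 #2:7@100] asks=[#3:10@103]
After op 4 [order #4] market_sell(qty=5): fills=#1x#4:5@102; bids=[#1:1@102 #2:7@100] asks=[#3:10@103]
After op 5 [order #5] limit_sell(price=98, qty=10): fills=#1x#5:1@102 #2x#5:7@100; bids=[-] asks=[#5:2@98 #3:10@103]
After op 6 [order #6] limit_sell(price=99, qty=9): fills=none; bids=[-] asks=[#5:2@98 #6:9@99 #3:10@103]
After op 7 [order #7] limit_sell(price=105, qty=3): fills=none; bids=[-] asks=[#5:2@98 #6:9@99 #3:10@103 #7:3@105]
After op 8 [order #8] limit_sell(price=99, qty=6): fills=none; bids=[-] asks=[#5:2@98 #6:9@99 #8:6@99 #3:10@103 #7:3@105]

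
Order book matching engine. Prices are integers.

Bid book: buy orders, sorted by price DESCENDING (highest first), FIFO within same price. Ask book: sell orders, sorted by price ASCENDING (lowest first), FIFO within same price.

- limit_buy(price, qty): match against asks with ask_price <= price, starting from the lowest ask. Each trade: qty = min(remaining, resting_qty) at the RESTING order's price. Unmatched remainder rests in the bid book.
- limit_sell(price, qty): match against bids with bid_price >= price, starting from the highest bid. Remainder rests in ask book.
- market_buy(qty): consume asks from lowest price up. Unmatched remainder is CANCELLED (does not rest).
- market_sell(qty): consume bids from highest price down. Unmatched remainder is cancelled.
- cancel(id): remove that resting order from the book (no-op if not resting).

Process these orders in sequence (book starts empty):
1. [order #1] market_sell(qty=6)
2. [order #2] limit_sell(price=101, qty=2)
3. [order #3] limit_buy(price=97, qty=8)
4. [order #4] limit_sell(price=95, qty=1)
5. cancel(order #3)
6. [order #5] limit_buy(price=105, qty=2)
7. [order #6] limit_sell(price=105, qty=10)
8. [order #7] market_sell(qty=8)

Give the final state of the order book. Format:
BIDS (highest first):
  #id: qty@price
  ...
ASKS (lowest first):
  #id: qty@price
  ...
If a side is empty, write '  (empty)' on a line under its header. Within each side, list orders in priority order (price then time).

Answer: BIDS (highest first):
  (empty)
ASKS (lowest first):
  #6: 10@105

Derivation:
After op 1 [order #1] market_sell(qty=6): fills=none; bids=[-] asks=[-]
After op 2 [order #2] limit_sell(price=101, qty=2): fills=none; bids=[-] asks=[#2:2@101]
After op 3 [order #3] limit_buy(price=97, qty=8): fills=none; bids=[#3:8@97] asks=[#2:2@101]
After op 4 [order #4] limit_sell(price=95, qty=1): fills=#3x#4:1@97; bids=[#3:7@97] asks=[#2:2@101]
After op 5 cancel(order #3): fills=none; bids=[-] asks=[#2:2@101]
After op 6 [order #5] limit_buy(price=105, qty=2): fills=#5x#2:2@101; bids=[-] asks=[-]
After op 7 [order #6] limit_sell(price=105, qty=10): fills=none; bids=[-] asks=[#6:10@105]
After op 8 [order #7] market_sell(qty=8): fills=none; bids=[-] asks=[#6:10@105]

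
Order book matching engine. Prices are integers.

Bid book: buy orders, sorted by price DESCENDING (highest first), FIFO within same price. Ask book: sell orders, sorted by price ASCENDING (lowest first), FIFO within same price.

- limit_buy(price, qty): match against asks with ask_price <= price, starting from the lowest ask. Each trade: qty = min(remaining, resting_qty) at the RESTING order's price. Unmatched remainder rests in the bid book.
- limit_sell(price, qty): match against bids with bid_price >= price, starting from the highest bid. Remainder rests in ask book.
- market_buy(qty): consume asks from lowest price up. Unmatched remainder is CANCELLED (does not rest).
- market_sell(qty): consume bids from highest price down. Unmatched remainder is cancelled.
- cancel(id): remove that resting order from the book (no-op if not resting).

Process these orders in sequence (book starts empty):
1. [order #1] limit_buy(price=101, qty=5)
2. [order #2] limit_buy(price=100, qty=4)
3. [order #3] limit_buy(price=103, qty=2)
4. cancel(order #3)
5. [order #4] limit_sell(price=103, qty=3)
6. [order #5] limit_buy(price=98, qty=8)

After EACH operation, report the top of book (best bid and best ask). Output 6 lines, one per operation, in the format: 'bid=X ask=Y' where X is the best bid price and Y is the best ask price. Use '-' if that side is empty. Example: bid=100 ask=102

After op 1 [order #1] limit_buy(price=101, qty=5): fills=none; bids=[#1:5@101] asks=[-]
After op 2 [order #2] limit_buy(price=100, qty=4): fills=none; bids=[#1:5@101 #2:4@100] asks=[-]
After op 3 [order #3] limit_buy(price=103, qty=2): fills=none; bids=[#3:2@103 #1:5@101 #2:4@100] asks=[-]
After op 4 cancel(order #3): fills=none; bids=[#1:5@101 #2:4@100] asks=[-]
After op 5 [order #4] limit_sell(price=103, qty=3): fills=none; bids=[#1:5@101 #2:4@100] asks=[#4:3@103]
After op 6 [order #5] limit_buy(price=98, qty=8): fills=none; bids=[#1:5@101 #2:4@100 #5:8@98] asks=[#4:3@103]

Answer: bid=101 ask=-
bid=101 ask=-
bid=103 ask=-
bid=101 ask=-
bid=101 ask=103
bid=101 ask=103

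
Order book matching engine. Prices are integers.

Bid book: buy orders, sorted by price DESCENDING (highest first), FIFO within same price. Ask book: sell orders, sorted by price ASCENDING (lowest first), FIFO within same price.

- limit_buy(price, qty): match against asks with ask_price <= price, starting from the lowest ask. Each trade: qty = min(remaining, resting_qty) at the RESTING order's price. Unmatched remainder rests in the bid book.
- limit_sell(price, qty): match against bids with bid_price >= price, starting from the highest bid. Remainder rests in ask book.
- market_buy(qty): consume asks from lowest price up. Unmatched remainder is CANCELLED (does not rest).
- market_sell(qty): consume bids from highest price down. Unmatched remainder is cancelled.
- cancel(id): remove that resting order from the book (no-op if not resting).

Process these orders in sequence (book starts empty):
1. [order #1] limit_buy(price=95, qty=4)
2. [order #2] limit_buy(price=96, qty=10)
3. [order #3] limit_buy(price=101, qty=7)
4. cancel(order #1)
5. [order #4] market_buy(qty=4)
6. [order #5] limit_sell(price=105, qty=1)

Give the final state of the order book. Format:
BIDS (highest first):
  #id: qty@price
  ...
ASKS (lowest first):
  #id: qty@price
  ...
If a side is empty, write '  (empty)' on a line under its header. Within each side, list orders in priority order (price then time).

Answer: BIDS (highest first):
  #3: 7@101
  #2: 10@96
ASKS (lowest first):
  #5: 1@105

Derivation:
After op 1 [order #1] limit_buy(price=95, qty=4): fills=none; bids=[#1:4@95] asks=[-]
After op 2 [order #2] limit_buy(price=96, qty=10): fills=none; bids=[#2:10@96 #1:4@95] asks=[-]
After op 3 [order #3] limit_buy(price=101, qty=7): fills=none; bids=[#3:7@101 #2:10@96 #1:4@95] asks=[-]
After op 4 cancel(order #1): fills=none; bids=[#3:7@101 #2:10@96] asks=[-]
After op 5 [order #4] market_buy(qty=4): fills=none; bids=[#3:7@101 #2:10@96] asks=[-]
After op 6 [order #5] limit_sell(price=105, qty=1): fills=none; bids=[#3:7@101 #2:10@96] asks=[#5:1@105]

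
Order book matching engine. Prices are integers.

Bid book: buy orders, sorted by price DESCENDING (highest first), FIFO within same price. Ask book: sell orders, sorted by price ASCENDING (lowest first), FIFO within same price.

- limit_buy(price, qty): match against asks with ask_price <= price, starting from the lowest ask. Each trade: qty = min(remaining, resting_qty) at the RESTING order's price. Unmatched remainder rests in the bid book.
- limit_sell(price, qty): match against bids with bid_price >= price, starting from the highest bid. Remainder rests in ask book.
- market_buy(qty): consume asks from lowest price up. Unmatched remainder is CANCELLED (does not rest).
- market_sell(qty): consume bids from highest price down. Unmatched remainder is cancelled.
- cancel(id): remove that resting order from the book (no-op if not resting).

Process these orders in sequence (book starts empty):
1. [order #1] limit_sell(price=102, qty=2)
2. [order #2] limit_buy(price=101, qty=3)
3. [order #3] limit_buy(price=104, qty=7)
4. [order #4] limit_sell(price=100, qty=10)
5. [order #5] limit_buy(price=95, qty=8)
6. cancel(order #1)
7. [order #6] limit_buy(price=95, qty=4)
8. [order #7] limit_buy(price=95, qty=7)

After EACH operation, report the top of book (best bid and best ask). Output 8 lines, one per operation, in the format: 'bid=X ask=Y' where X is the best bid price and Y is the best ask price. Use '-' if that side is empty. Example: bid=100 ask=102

Answer: bid=- ask=102
bid=101 ask=102
bid=104 ask=-
bid=- ask=100
bid=95 ask=100
bid=95 ask=100
bid=95 ask=100
bid=95 ask=100

Derivation:
After op 1 [order #1] limit_sell(price=102, qty=2): fills=none; bids=[-] asks=[#1:2@102]
After op 2 [order #2] limit_buy(price=101, qty=3): fills=none; bids=[#2:3@101] asks=[#1:2@102]
After op 3 [order #3] limit_buy(price=104, qty=7): fills=#3x#1:2@102; bids=[#3:5@104 #2:3@101] asks=[-]
After op 4 [order #4] limit_sell(price=100, qty=10): fills=#3x#4:5@104 #2x#4:3@101; bids=[-] asks=[#4:2@100]
After op 5 [order #5] limit_buy(price=95, qty=8): fills=none; bids=[#5:8@95] asks=[#4:2@100]
After op 6 cancel(order #1): fills=none; bids=[#5:8@95] asks=[#4:2@100]
After op 7 [order #6] limit_buy(price=95, qty=4): fills=none; bids=[#5:8@95 #6:4@95] asks=[#4:2@100]
After op 8 [order #7] limit_buy(price=95, qty=7): fills=none; bids=[#5:8@95 #6:4@95 #7:7@95] asks=[#4:2@100]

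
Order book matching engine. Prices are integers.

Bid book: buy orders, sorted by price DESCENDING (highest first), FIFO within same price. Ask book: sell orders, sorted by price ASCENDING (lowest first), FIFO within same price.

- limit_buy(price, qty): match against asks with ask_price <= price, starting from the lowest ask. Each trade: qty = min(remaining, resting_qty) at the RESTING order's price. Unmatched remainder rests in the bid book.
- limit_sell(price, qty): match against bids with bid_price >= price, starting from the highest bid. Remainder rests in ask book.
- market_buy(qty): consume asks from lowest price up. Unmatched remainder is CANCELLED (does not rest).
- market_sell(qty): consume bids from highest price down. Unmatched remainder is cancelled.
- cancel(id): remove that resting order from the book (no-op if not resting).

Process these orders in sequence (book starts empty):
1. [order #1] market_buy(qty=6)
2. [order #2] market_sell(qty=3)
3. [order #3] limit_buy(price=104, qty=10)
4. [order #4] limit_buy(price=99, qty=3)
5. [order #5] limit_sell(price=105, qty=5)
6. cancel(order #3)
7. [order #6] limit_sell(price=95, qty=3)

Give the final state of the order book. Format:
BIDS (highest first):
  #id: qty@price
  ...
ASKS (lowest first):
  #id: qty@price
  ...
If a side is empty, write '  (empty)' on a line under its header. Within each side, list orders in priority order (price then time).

Answer: BIDS (highest first):
  (empty)
ASKS (lowest first):
  #5: 5@105

Derivation:
After op 1 [order #1] market_buy(qty=6): fills=none; bids=[-] asks=[-]
After op 2 [order #2] market_sell(qty=3): fills=none; bids=[-] asks=[-]
After op 3 [order #3] limit_buy(price=104, qty=10): fills=none; bids=[#3:10@104] asks=[-]
After op 4 [order #4] limit_buy(price=99, qty=3): fills=none; bids=[#3:10@104 #4:3@99] asks=[-]
After op 5 [order #5] limit_sell(price=105, qty=5): fills=none; bids=[#3:10@104 #4:3@99] asks=[#5:5@105]
After op 6 cancel(order #3): fills=none; bids=[#4:3@99] asks=[#5:5@105]
After op 7 [order #6] limit_sell(price=95, qty=3): fills=#4x#6:3@99; bids=[-] asks=[#5:5@105]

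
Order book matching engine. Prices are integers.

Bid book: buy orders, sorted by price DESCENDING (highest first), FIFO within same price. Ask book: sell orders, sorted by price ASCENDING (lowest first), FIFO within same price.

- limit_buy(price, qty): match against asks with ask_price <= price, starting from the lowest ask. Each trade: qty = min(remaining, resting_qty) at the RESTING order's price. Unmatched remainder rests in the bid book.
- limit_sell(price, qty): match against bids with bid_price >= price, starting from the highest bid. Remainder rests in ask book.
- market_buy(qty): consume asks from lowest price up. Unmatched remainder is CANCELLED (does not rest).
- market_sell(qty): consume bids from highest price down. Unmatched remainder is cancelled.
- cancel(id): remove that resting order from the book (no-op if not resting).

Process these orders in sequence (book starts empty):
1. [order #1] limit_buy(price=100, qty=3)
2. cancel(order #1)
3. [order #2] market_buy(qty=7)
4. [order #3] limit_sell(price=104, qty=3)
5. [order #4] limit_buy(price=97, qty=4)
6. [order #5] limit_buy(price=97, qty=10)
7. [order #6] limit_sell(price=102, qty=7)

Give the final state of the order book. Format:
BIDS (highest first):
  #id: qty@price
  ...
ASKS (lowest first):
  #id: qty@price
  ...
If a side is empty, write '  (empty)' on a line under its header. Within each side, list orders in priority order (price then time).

After op 1 [order #1] limit_buy(price=100, qty=3): fills=none; bids=[#1:3@100] asks=[-]
After op 2 cancel(order #1): fills=none; bids=[-] asks=[-]
After op 3 [order #2] market_buy(qty=7): fills=none; bids=[-] asks=[-]
After op 4 [order #3] limit_sell(price=104, qty=3): fills=none; bids=[-] asks=[#3:3@104]
After op 5 [order #4] limit_buy(price=97, qty=4): fills=none; bids=[#4:4@97] asks=[#3:3@104]
After op 6 [order #5] limit_buy(price=97, qty=10): fills=none; bids=[#4:4@97 #5:10@97] asks=[#3:3@104]
After op 7 [order #6] limit_sell(price=102, qty=7): fills=none; bids=[#4:4@97 #5:10@97] asks=[#6:7@102 #3:3@104]

Answer: BIDS (highest first):
  #4: 4@97
  #5: 10@97
ASKS (lowest first):
  #6: 7@102
  #3: 3@104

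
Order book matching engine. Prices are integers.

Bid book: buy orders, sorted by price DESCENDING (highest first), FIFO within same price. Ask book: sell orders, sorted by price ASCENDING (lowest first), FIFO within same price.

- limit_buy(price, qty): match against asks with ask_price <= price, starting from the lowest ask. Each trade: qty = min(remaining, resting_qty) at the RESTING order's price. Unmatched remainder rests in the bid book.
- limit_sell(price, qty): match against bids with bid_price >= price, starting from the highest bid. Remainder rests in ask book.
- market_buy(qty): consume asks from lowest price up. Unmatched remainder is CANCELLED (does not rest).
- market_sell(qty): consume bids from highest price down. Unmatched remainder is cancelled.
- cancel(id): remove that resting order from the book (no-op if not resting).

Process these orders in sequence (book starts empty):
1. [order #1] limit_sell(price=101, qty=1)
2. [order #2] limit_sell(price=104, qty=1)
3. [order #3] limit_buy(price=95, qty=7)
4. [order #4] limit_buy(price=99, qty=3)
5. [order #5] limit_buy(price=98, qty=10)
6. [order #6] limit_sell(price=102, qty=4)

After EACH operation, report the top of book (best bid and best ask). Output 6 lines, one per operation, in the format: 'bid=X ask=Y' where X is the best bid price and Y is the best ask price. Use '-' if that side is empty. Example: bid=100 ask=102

Answer: bid=- ask=101
bid=- ask=101
bid=95 ask=101
bid=99 ask=101
bid=99 ask=101
bid=99 ask=101

Derivation:
After op 1 [order #1] limit_sell(price=101, qty=1): fills=none; bids=[-] asks=[#1:1@101]
After op 2 [order #2] limit_sell(price=104, qty=1): fills=none; bids=[-] asks=[#1:1@101 #2:1@104]
After op 3 [order #3] limit_buy(price=95, qty=7): fills=none; bids=[#3:7@95] asks=[#1:1@101 #2:1@104]
After op 4 [order #4] limit_buy(price=99, qty=3): fills=none; bids=[#4:3@99 #3:7@95] asks=[#1:1@101 #2:1@104]
After op 5 [order #5] limit_buy(price=98, qty=10): fills=none; bids=[#4:3@99 #5:10@98 #3:7@95] asks=[#1:1@101 #2:1@104]
After op 6 [order #6] limit_sell(price=102, qty=4): fills=none; bids=[#4:3@99 #5:10@98 #3:7@95] asks=[#1:1@101 #6:4@102 #2:1@104]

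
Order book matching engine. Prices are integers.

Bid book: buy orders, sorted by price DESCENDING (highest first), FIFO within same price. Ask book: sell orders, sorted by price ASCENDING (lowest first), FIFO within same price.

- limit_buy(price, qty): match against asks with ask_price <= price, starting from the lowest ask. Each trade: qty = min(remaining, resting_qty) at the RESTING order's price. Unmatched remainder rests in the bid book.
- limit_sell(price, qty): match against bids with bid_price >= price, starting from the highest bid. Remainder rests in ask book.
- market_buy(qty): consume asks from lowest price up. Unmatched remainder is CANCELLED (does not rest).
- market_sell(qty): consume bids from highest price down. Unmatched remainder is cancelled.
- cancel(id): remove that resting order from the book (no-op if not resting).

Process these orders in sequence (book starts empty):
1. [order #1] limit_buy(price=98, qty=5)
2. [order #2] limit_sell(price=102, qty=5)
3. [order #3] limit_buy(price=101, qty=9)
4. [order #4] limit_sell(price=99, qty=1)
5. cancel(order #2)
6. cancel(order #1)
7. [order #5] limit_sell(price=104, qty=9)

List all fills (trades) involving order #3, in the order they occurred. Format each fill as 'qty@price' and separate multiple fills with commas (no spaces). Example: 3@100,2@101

Answer: 1@101

Derivation:
After op 1 [order #1] limit_buy(price=98, qty=5): fills=none; bids=[#1:5@98] asks=[-]
After op 2 [order #2] limit_sell(price=102, qty=5): fills=none; bids=[#1:5@98] asks=[#2:5@102]
After op 3 [order #3] limit_buy(price=101, qty=9): fills=none; bids=[#3:9@101 #1:5@98] asks=[#2:5@102]
After op 4 [order #4] limit_sell(price=99, qty=1): fills=#3x#4:1@101; bids=[#3:8@101 #1:5@98] asks=[#2:5@102]
After op 5 cancel(order #2): fills=none; bids=[#3:8@101 #1:5@98] asks=[-]
After op 6 cancel(order #1): fills=none; bids=[#3:8@101] asks=[-]
After op 7 [order #5] limit_sell(price=104, qty=9): fills=none; bids=[#3:8@101] asks=[#5:9@104]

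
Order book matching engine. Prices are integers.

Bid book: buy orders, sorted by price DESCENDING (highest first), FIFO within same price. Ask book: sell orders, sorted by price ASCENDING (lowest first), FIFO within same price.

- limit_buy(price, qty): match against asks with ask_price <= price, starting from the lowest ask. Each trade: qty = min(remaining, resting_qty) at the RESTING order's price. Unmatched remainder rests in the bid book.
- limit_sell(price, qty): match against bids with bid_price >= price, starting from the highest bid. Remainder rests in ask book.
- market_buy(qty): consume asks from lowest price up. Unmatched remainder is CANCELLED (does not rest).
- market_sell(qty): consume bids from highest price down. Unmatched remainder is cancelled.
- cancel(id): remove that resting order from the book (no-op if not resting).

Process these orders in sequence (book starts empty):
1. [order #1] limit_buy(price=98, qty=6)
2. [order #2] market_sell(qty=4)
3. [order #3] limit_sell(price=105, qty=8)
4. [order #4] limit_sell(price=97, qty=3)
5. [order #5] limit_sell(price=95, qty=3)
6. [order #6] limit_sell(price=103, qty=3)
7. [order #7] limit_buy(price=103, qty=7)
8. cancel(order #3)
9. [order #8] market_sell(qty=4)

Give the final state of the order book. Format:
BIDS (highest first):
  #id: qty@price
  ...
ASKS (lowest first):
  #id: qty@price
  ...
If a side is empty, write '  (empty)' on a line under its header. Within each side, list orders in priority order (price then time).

Answer: BIDS (highest first):
  (empty)
ASKS (lowest first):
  (empty)

Derivation:
After op 1 [order #1] limit_buy(price=98, qty=6): fills=none; bids=[#1:6@98] asks=[-]
After op 2 [order #2] market_sell(qty=4): fills=#1x#2:4@98; bids=[#1:2@98] asks=[-]
After op 3 [order #3] limit_sell(price=105, qty=8): fills=none; bids=[#1:2@98] asks=[#3:8@105]
After op 4 [order #4] limit_sell(price=97, qty=3): fills=#1x#4:2@98; bids=[-] asks=[#4:1@97 #3:8@105]
After op 5 [order #5] limit_sell(price=95, qty=3): fills=none; bids=[-] asks=[#5:3@95 #4:1@97 #3:8@105]
After op 6 [order #6] limit_sell(price=103, qty=3): fills=none; bids=[-] asks=[#5:3@95 #4:1@97 #6:3@103 #3:8@105]
After op 7 [order #7] limit_buy(price=103, qty=7): fills=#7x#5:3@95 #7x#4:1@97 #7x#6:3@103; bids=[-] asks=[#3:8@105]
After op 8 cancel(order #3): fills=none; bids=[-] asks=[-]
After op 9 [order #8] market_sell(qty=4): fills=none; bids=[-] asks=[-]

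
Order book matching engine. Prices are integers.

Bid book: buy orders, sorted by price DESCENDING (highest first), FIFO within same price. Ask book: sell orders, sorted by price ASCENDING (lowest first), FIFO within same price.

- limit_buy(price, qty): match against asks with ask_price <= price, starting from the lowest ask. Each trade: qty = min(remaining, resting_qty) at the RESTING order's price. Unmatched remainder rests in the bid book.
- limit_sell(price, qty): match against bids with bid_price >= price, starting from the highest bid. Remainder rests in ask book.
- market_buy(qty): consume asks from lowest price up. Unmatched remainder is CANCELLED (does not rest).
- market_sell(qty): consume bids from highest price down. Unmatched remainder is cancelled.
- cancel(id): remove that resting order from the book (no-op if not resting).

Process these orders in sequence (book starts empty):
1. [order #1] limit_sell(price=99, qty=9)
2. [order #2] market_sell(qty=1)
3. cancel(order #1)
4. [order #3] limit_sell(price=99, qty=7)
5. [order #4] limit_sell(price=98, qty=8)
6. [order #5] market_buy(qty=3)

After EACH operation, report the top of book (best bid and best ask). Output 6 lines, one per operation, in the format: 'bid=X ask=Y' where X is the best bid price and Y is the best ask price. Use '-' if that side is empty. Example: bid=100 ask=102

Answer: bid=- ask=99
bid=- ask=99
bid=- ask=-
bid=- ask=99
bid=- ask=98
bid=- ask=98

Derivation:
After op 1 [order #1] limit_sell(price=99, qty=9): fills=none; bids=[-] asks=[#1:9@99]
After op 2 [order #2] market_sell(qty=1): fills=none; bids=[-] asks=[#1:9@99]
After op 3 cancel(order #1): fills=none; bids=[-] asks=[-]
After op 4 [order #3] limit_sell(price=99, qty=7): fills=none; bids=[-] asks=[#3:7@99]
After op 5 [order #4] limit_sell(price=98, qty=8): fills=none; bids=[-] asks=[#4:8@98 #3:7@99]
After op 6 [order #5] market_buy(qty=3): fills=#5x#4:3@98; bids=[-] asks=[#4:5@98 #3:7@99]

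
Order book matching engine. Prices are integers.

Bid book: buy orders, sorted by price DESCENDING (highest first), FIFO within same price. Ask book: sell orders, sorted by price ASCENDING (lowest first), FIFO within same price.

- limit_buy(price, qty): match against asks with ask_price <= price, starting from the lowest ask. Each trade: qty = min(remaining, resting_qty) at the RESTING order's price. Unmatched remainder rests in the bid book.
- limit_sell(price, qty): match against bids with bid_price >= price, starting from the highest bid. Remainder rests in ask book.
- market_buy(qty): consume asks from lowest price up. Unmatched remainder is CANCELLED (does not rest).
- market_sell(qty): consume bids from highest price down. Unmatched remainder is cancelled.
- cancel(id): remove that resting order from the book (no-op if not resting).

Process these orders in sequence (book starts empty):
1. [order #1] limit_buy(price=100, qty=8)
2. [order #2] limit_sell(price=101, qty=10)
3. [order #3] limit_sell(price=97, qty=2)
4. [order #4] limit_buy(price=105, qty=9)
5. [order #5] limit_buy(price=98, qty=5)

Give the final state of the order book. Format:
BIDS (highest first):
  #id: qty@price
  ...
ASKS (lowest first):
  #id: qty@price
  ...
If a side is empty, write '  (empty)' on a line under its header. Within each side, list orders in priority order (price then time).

Answer: BIDS (highest first):
  #1: 6@100
  #5: 5@98
ASKS (lowest first):
  #2: 1@101

Derivation:
After op 1 [order #1] limit_buy(price=100, qty=8): fills=none; bids=[#1:8@100] asks=[-]
After op 2 [order #2] limit_sell(price=101, qty=10): fills=none; bids=[#1:8@100] asks=[#2:10@101]
After op 3 [order #3] limit_sell(price=97, qty=2): fills=#1x#3:2@100; bids=[#1:6@100] asks=[#2:10@101]
After op 4 [order #4] limit_buy(price=105, qty=9): fills=#4x#2:9@101; bids=[#1:6@100] asks=[#2:1@101]
After op 5 [order #5] limit_buy(price=98, qty=5): fills=none; bids=[#1:6@100 #5:5@98] asks=[#2:1@101]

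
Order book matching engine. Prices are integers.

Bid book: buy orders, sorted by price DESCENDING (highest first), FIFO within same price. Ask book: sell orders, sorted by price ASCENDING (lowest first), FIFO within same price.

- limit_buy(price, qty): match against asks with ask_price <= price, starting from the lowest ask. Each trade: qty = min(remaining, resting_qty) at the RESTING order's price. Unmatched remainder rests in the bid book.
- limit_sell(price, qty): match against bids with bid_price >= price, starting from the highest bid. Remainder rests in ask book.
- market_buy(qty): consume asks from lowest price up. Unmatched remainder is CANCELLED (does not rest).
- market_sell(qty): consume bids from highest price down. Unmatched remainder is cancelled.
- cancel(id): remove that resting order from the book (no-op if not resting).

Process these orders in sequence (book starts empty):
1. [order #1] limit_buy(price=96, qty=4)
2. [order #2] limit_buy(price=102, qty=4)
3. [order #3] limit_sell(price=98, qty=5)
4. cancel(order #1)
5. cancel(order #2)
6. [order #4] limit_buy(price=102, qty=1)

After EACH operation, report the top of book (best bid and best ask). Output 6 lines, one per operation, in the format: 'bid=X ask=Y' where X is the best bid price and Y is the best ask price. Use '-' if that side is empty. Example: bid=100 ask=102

Answer: bid=96 ask=-
bid=102 ask=-
bid=96 ask=98
bid=- ask=98
bid=- ask=98
bid=- ask=-

Derivation:
After op 1 [order #1] limit_buy(price=96, qty=4): fills=none; bids=[#1:4@96] asks=[-]
After op 2 [order #2] limit_buy(price=102, qty=4): fills=none; bids=[#2:4@102 #1:4@96] asks=[-]
After op 3 [order #3] limit_sell(price=98, qty=5): fills=#2x#3:4@102; bids=[#1:4@96] asks=[#3:1@98]
After op 4 cancel(order #1): fills=none; bids=[-] asks=[#3:1@98]
After op 5 cancel(order #2): fills=none; bids=[-] asks=[#3:1@98]
After op 6 [order #4] limit_buy(price=102, qty=1): fills=#4x#3:1@98; bids=[-] asks=[-]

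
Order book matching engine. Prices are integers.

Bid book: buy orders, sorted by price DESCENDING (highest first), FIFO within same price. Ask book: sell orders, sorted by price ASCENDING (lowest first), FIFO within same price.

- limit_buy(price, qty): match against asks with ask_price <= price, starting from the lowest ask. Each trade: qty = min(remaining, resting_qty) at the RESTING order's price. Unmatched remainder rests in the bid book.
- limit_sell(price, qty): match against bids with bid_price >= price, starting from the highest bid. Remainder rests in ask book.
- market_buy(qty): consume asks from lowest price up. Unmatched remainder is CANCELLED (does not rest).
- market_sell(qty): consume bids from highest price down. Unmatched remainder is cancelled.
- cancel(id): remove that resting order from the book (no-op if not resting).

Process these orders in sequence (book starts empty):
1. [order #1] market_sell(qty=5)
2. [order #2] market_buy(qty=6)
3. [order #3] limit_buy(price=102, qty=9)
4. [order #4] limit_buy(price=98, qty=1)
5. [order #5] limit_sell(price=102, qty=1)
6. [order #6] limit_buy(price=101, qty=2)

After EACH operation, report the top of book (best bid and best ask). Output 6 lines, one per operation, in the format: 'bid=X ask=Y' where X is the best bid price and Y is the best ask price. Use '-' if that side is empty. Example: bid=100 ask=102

After op 1 [order #1] market_sell(qty=5): fills=none; bids=[-] asks=[-]
After op 2 [order #2] market_buy(qty=6): fills=none; bids=[-] asks=[-]
After op 3 [order #3] limit_buy(price=102, qty=9): fills=none; bids=[#3:9@102] asks=[-]
After op 4 [order #4] limit_buy(price=98, qty=1): fills=none; bids=[#3:9@102 #4:1@98] asks=[-]
After op 5 [order #5] limit_sell(price=102, qty=1): fills=#3x#5:1@102; bids=[#3:8@102 #4:1@98] asks=[-]
After op 6 [order #6] limit_buy(price=101, qty=2): fills=none; bids=[#3:8@102 #6:2@101 #4:1@98] asks=[-]

Answer: bid=- ask=-
bid=- ask=-
bid=102 ask=-
bid=102 ask=-
bid=102 ask=-
bid=102 ask=-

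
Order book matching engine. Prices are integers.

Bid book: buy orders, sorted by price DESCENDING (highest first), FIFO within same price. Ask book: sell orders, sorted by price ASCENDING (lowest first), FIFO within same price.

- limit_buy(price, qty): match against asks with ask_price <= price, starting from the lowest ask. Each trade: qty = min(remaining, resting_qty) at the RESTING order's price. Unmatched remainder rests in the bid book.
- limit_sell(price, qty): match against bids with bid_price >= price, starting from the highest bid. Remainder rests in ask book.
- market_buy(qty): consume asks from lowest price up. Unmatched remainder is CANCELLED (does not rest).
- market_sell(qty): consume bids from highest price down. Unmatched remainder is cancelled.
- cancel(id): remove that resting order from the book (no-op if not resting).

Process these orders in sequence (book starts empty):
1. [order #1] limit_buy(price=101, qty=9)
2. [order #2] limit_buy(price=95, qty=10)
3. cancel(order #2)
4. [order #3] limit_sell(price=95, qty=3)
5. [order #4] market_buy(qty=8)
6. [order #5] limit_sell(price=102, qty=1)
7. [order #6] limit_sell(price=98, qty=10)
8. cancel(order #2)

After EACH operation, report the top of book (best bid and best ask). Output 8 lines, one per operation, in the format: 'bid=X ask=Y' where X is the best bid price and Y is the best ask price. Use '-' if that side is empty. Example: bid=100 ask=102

After op 1 [order #1] limit_buy(price=101, qty=9): fills=none; bids=[#1:9@101] asks=[-]
After op 2 [order #2] limit_buy(price=95, qty=10): fills=none; bids=[#1:9@101 #2:10@95] asks=[-]
After op 3 cancel(order #2): fills=none; bids=[#1:9@101] asks=[-]
After op 4 [order #3] limit_sell(price=95, qty=3): fills=#1x#3:3@101; bids=[#1:6@101] asks=[-]
After op 5 [order #4] market_buy(qty=8): fills=none; bids=[#1:6@101] asks=[-]
After op 6 [order #5] limit_sell(price=102, qty=1): fills=none; bids=[#1:6@101] asks=[#5:1@102]
After op 7 [order #6] limit_sell(price=98, qty=10): fills=#1x#6:6@101; bids=[-] asks=[#6:4@98 #5:1@102]
After op 8 cancel(order #2): fills=none; bids=[-] asks=[#6:4@98 #5:1@102]

Answer: bid=101 ask=-
bid=101 ask=-
bid=101 ask=-
bid=101 ask=-
bid=101 ask=-
bid=101 ask=102
bid=- ask=98
bid=- ask=98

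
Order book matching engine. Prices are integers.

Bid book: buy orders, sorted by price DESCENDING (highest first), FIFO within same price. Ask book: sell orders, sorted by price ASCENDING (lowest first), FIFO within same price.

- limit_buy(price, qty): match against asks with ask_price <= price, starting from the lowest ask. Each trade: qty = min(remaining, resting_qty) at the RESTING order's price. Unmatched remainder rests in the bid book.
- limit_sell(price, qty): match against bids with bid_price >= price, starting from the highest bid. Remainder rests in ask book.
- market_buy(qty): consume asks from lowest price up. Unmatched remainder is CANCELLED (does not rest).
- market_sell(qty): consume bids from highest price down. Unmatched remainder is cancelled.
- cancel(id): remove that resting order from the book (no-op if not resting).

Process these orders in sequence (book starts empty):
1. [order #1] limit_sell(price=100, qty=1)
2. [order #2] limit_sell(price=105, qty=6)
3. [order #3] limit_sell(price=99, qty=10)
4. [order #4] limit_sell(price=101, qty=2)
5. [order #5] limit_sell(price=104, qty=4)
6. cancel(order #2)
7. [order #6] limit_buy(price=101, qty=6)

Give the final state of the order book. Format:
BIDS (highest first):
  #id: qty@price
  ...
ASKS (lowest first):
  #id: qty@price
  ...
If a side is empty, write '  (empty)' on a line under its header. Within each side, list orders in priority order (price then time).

After op 1 [order #1] limit_sell(price=100, qty=1): fills=none; bids=[-] asks=[#1:1@100]
After op 2 [order #2] limit_sell(price=105, qty=6): fills=none; bids=[-] asks=[#1:1@100 #2:6@105]
After op 3 [order #3] limit_sell(price=99, qty=10): fills=none; bids=[-] asks=[#3:10@99 #1:1@100 #2:6@105]
After op 4 [order #4] limit_sell(price=101, qty=2): fills=none; bids=[-] asks=[#3:10@99 #1:1@100 #4:2@101 #2:6@105]
After op 5 [order #5] limit_sell(price=104, qty=4): fills=none; bids=[-] asks=[#3:10@99 #1:1@100 #4:2@101 #5:4@104 #2:6@105]
After op 6 cancel(order #2): fills=none; bids=[-] asks=[#3:10@99 #1:1@100 #4:2@101 #5:4@104]
After op 7 [order #6] limit_buy(price=101, qty=6): fills=#6x#3:6@99; bids=[-] asks=[#3:4@99 #1:1@100 #4:2@101 #5:4@104]

Answer: BIDS (highest first):
  (empty)
ASKS (lowest first):
  #3: 4@99
  #1: 1@100
  #4: 2@101
  #5: 4@104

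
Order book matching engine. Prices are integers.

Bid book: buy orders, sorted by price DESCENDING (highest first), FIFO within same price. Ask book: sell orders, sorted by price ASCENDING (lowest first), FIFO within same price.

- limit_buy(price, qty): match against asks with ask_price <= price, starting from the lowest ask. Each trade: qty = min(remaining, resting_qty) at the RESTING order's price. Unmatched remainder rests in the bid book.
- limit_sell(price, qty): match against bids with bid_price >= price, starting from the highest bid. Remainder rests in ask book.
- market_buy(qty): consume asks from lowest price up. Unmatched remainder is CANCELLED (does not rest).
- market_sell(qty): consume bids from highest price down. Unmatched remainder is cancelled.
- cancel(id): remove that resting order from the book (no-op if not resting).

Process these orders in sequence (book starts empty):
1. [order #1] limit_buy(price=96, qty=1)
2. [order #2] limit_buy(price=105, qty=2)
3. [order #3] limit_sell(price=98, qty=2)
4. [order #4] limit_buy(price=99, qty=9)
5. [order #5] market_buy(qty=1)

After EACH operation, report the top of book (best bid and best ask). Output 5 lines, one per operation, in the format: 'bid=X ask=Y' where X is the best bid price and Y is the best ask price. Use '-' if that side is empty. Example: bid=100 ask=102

After op 1 [order #1] limit_buy(price=96, qty=1): fills=none; bids=[#1:1@96] asks=[-]
After op 2 [order #2] limit_buy(price=105, qty=2): fills=none; bids=[#2:2@105 #1:1@96] asks=[-]
After op 3 [order #3] limit_sell(price=98, qty=2): fills=#2x#3:2@105; bids=[#1:1@96] asks=[-]
After op 4 [order #4] limit_buy(price=99, qty=9): fills=none; bids=[#4:9@99 #1:1@96] asks=[-]
After op 5 [order #5] market_buy(qty=1): fills=none; bids=[#4:9@99 #1:1@96] asks=[-]

Answer: bid=96 ask=-
bid=105 ask=-
bid=96 ask=-
bid=99 ask=-
bid=99 ask=-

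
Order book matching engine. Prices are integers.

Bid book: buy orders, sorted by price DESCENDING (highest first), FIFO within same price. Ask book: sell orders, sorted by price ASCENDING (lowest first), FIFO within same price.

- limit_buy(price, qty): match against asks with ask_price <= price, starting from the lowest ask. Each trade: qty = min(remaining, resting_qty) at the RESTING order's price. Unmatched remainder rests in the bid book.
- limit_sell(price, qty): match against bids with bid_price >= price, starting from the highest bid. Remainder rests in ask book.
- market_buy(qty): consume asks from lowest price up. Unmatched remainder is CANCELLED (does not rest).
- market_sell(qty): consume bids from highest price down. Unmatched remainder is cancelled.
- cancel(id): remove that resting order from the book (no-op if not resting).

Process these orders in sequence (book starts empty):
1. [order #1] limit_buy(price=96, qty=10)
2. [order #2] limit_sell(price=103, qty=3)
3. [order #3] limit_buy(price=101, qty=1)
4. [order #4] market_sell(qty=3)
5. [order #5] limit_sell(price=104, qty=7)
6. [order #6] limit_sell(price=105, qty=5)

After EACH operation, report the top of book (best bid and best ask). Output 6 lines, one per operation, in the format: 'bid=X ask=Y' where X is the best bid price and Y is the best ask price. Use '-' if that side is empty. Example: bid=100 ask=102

Answer: bid=96 ask=-
bid=96 ask=103
bid=101 ask=103
bid=96 ask=103
bid=96 ask=103
bid=96 ask=103

Derivation:
After op 1 [order #1] limit_buy(price=96, qty=10): fills=none; bids=[#1:10@96] asks=[-]
After op 2 [order #2] limit_sell(price=103, qty=3): fills=none; bids=[#1:10@96] asks=[#2:3@103]
After op 3 [order #3] limit_buy(price=101, qty=1): fills=none; bids=[#3:1@101 #1:10@96] asks=[#2:3@103]
After op 4 [order #4] market_sell(qty=3): fills=#3x#4:1@101 #1x#4:2@96; bids=[#1:8@96] asks=[#2:3@103]
After op 5 [order #5] limit_sell(price=104, qty=7): fills=none; bids=[#1:8@96] asks=[#2:3@103 #5:7@104]
After op 6 [order #6] limit_sell(price=105, qty=5): fills=none; bids=[#1:8@96] asks=[#2:3@103 #5:7@104 #6:5@105]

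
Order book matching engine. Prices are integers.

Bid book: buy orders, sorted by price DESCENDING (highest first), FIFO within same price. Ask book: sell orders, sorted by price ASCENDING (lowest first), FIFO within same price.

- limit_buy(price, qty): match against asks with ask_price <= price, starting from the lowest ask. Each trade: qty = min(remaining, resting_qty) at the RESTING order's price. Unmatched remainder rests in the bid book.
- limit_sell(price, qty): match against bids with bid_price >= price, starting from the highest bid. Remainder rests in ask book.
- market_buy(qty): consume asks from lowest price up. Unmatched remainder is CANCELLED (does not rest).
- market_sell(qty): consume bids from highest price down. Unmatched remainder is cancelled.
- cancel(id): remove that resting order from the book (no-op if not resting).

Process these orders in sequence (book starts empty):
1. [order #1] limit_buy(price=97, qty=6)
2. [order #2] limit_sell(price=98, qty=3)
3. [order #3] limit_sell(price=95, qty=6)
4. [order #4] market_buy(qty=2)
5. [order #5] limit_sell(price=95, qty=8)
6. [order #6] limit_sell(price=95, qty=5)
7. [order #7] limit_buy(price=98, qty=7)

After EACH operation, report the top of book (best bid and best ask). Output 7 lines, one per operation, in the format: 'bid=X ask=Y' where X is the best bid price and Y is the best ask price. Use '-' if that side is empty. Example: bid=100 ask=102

After op 1 [order #1] limit_buy(price=97, qty=6): fills=none; bids=[#1:6@97] asks=[-]
After op 2 [order #2] limit_sell(price=98, qty=3): fills=none; bids=[#1:6@97] asks=[#2:3@98]
After op 3 [order #3] limit_sell(price=95, qty=6): fills=#1x#3:6@97; bids=[-] asks=[#2:3@98]
After op 4 [order #4] market_buy(qty=2): fills=#4x#2:2@98; bids=[-] asks=[#2:1@98]
After op 5 [order #5] limit_sell(price=95, qty=8): fills=none; bids=[-] asks=[#5:8@95 #2:1@98]
After op 6 [order #6] limit_sell(price=95, qty=5): fills=none; bids=[-] asks=[#5:8@95 #6:5@95 #2:1@98]
After op 7 [order #7] limit_buy(price=98, qty=7): fills=#7x#5:7@95; bids=[-] asks=[#5:1@95 #6:5@95 #2:1@98]

Answer: bid=97 ask=-
bid=97 ask=98
bid=- ask=98
bid=- ask=98
bid=- ask=95
bid=- ask=95
bid=- ask=95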